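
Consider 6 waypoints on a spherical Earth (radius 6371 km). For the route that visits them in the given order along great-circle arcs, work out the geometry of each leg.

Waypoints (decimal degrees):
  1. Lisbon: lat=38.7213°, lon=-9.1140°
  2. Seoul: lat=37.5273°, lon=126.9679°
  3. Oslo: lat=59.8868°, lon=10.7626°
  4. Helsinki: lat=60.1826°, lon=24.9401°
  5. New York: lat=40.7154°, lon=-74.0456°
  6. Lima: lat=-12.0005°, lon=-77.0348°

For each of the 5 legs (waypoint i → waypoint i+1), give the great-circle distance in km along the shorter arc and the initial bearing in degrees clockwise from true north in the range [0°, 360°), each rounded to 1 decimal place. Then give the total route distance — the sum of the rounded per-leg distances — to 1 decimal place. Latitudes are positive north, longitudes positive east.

Leg 1: dist=10419.8 km, bearing=33.5°
Leg 2: dist=7721.1 km, bearing=331.3°
Leg 3: dist=786.6 km, bearing=81.5°
Leg 4: dist=6619.5 km, bearing=299.7°
Leg 5: dist=5869.8 km, bearing=183.7°
Total: 31416.8 km

Leg 1: φ1=0.6758142, φ2=0.6549749, Δφ=-0.0208392, Δλ=2.3750772 rad; a=sin²(Δφ/2)+cosφ1·cosφ2·sin²(Δλ/2)=0.5323330587; c=2·atan2(√a, √(1-a))=1.635507598; dist=6371·c=10419.819 ≈ 10419.8 km; running total=10419.8 km
Leg 1 bearing: y=sinΔλ·cosφ2=0.55009196, x=cosφ1·sinφ2-sinφ1·cosφ2·cosΔλ=0.83259662; θ=atan2(y, x)=33.4525° ≈ 33.5°
Leg 2: φ1=0.6549749, φ2=1.0452218, Δφ=0.3902469, Δλ=-2.0281651 rad; a=sin²(Δφ/2)+cosφ1·cosφ2·sin²(Δλ/2)=0.3243877003; c=2·atan2(√a, √(1-a))=1.211917618; dist=6371·c=7721.127 ≈ 7721.1 km; running total=18140.9 km
Leg 2 bearing: y=sinΔλ·cosφ2=-0.45014304, x=cosφ1·sinφ2-sinφ1·cosφ2·cosΔλ=0.82098266; θ=atan2(y, x)=-28.7359° <0 so +360° → 331.2641° ≈ 331.3°
Leg 3: φ1=1.0452218, φ2=1.0503845, Δφ=0.0051627, Δλ=0.2474441 rad; a=sin²(Δφ/2)+cosφ1·cosφ2·sin²(Δλ/2)=0.0038058762; c=2·atan2(√a, √(1-a))=0.123461965; dist=6371·c=786.576 ≈ 786.6 km; running total=18927.5 km
Leg 3 bearing: y=sinΔλ·cosφ2=0.12178672, x=cosφ1·sinφ2-sinφ1·cosφ2·cosΔλ=0.01826368; θ=atan2(y, x)=81.4712° ≈ 81.5°
Leg 4: φ1=1.0503845, φ2=0.7106178, Δφ=-0.3397667, Δλ=-1.7276264 rad; a=sin²(Δφ/2)+cosφ1·cosφ2·sin²(Δλ/2)=0.2464590982; c=2·atan2(√a, √(1-a))=1.039000701; dist=6371·c=6619.473 ≈ 6619.5 km; running total=25547.0 km
Leg 4 bearing: y=sinΔλ·cosφ2=-0.74865687, x=cosφ1·sinφ2-sinφ1·cosφ2·cosΔλ=0.42706080; θ=atan2(y, x)=-60.2980° <0 so +360° → 299.7020° ≈ 299.7°
Leg 5: φ1=0.7106178, φ2=-0.2094482, Δφ=-0.9200660, Δλ=-0.0521714 rad; a=sin²(Δφ/2)+cosφ1·cosφ2·sin²(Δλ/2)=0.1976205637; c=2·atan2(√a, √(1-a))=0.921333263; dist=6371·c=5869.814 ≈ 5869.8 km; running total=31416.8 km
Leg 5 bearing: y=sinΔλ·cosφ2=-0.05100807, x=cosφ1·sinφ2-sinφ1·cosφ2·cosΔλ=-0.79477348; θ=atan2(y, x)=-176.3278° <0 so +360° → 183.6722° ≈ 183.7°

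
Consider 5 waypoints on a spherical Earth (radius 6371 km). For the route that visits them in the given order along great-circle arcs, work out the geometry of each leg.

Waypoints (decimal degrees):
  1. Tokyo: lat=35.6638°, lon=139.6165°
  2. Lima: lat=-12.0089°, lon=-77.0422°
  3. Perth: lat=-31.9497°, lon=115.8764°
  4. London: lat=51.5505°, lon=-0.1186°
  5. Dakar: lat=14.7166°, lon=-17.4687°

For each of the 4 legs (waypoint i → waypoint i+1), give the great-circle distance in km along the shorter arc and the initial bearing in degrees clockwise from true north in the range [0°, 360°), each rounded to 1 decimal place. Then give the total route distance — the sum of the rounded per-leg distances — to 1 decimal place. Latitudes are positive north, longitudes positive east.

Leg 1: dist=15495.9 km, bearing=63.7°
Leg 2: dist=14937.2 km, bearing=195.4°
Leg 3: dist=14479.4 km, bearing=313.0°
Leg 4: dist=4378.3 km, bearing=207.0°
Total: 49290.8 km

Leg 1: φ1=0.6224507, φ2=-0.2095948, Δφ=-0.8320456, Δλ=-3.7814077 rad; a=sin²(Δφ/2)+cosφ1·cosφ2·sin²(Δλ/2)=0.8793987815; c=2·atan2(√a, √(1-a))=2.432261316; dist=6371·c=15495.937 ≈ 15495.9 km; running total=15495.9 km
Leg 1 bearing: y=sinΔλ·cosφ2=0.58398086, x=cosφ1·sinφ2-sinφ1·cosφ2·cosΔλ=0.28843131; θ=atan2(y, x)=63.7150° ≈ 63.7°
Leg 2: φ1=-0.2095948, φ2=-0.5576275, Δφ=-0.3480326, Δλ=3.3670648 rad; a=sin²(Δφ/2)+cosφ1·cosφ2·sin²(Δλ/2)=0.8494172869; c=2·atan2(√a, √(1-a))=2.344563203; dist=6371·c=14937.212 ≈ 14937.2 km; running total=30433.1 km
Leg 2 bearing: y=sinΔλ·cosφ2=-0.18969911, x=cosφ1·sinφ2-sinφ1·cosφ2·cosΔλ=-0.68966984; θ=atan2(y, x)=-164.6207° <0 so +360° → 195.3793° ≈ 195.4°
Leg 3: φ1=-0.5576275, φ2=0.8997260, Δφ=1.4573534, Δλ=-2.0244947 rad; a=sin²(Δφ/2)+cosφ1·cosφ2·sin²(Δλ/2)=0.8228406271; c=2·atan2(√a, √(1-a))=2.272711427; dist=6371·c=14479.444 ≈ 14479.4 km; running total=44912.5 km
Leg 3 bearing: y=sinΔλ·cosφ2=-0.55891604, x=cosφ1·sinφ2-sinφ1·cosφ2·cosΔλ=0.52029662; θ=atan2(y, x)=-47.0494° <0 so +360° → 312.9506° ≈ 313.0°
Leg 4: φ1=0.8997260, φ2=0.2568531, Δφ=-0.6428728, Δλ=-0.3028164 rad; a=sin²(Δφ/2)+cosφ1·cosφ2·sin²(Δλ/2)=0.1134938956; c=2·atan2(√a, √(1-a))=0.687220626; dist=6371·c=4378.283 ≈ 4378.3 km; running total=49290.8 km
Leg 4 bearing: y=sinΔλ·cosφ2=-0.28842661, x=cosφ1·sinφ2-sinφ1·cosφ2·cosΔλ=-0.56503294; θ=atan2(y, x)=-152.9575° <0 so +360° → 207.0425° ≈ 207.0°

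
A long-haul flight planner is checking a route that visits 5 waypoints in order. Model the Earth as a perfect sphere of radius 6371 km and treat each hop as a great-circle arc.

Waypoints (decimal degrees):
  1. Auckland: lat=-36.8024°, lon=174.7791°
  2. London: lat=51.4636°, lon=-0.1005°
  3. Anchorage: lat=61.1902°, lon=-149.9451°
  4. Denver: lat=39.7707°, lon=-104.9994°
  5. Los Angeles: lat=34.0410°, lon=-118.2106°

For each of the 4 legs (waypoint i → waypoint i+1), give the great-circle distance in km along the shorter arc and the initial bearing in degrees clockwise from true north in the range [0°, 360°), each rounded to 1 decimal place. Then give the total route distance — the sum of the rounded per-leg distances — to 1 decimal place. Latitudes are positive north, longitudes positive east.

Leg 1: φ1=-0.6423231, φ2=0.8982093, Δφ=1.5405323, Δλ=-3.0522248 rad; a=sin²(Δφ/2)+cosφ1·cosφ2·sin²(Δλ/2)=0.9827243202; c=2·atan2(√a, √(1-a))=2.877955860; dist=6371·c=18335.457 ≈ 18335.5 km; running total=18335.5 km
Leg 1 bearing: y=sinΔλ·cosφ2=-0.05560313, x=cosφ1·sinφ2-sinφ1·cosφ2·cosΔλ=0.25459225; θ=atan2(y, x)=-12.3200° <0 so +360° → 347.6800° ≈ 347.7°
Leg 2: φ1=0.8982093, φ2=1.0679705, Δφ=0.1697612, Δλ=-2.6152816 rad; a=sin²(Δφ/2)+cosφ1·cosφ2·sin²(Δλ/2)=0.2871032286; c=2·atan2(√a, √(1-a))=1.130957605; dist=6371·c=7205.331 ≈ 7205.3 km; running total=25540.8 km
Leg 2 bearing: y=sinΔλ·cosφ2=-0.24208282, x=cosφ1·sinφ2-sinφ1·cosφ2·cosΔλ=0.87183471; θ=atan2(y, x)=-15.5184° <0 so +360° → 344.4816° ≈ 344.5°
Leg 3: φ1=1.0679705, φ2=0.6941297, Δφ=-0.3738408, Δλ=0.7844504 rad; a=sin²(Δφ/2)+cosφ1·cosφ2·sin²(Δλ/2)=0.0886534371; c=2·atan2(√a, √(1-a))=0.604664052; dist=6371·c=3852.315 ≈ 3852.3 km; running total=29393.1 km
Leg 3 bearing: y=sinΔλ·cosφ2=0.54297457, x=cosφ1·sinφ2-sinφ1·cosφ2·cosΔλ=-0.16838836; θ=atan2(y, x)=107.2298° ≈ 107.2°
Leg 4: φ1=0.6941297, φ2=0.5941275, Δφ=-0.1000021, Δλ=-0.2305789 rad; a=sin²(Δφ/2)+cosφ1·cosφ2·sin²(Δλ/2)=0.0109260359; c=2·atan2(√a, √(1-a))=0.209437935; dist=6371·c=1334.329 ≈ 1334.3 km; running total=30727.4 km
Leg 4 bearing: y=sinΔλ·cosφ2=-0.18937772, x=cosφ1·sinφ2-sinφ1·cosφ2·cosΔλ=-0.08580622; θ=atan2(y, x)=-114.3751° <0 so +360° → 245.6249° ≈ 245.6°

Leg 1: dist=18335.5 km, bearing=347.7°
Leg 2: dist=7205.3 km, bearing=344.5°
Leg 3: dist=3852.3 km, bearing=107.2°
Leg 4: dist=1334.3 km, bearing=245.6°
Total: 30727.4 km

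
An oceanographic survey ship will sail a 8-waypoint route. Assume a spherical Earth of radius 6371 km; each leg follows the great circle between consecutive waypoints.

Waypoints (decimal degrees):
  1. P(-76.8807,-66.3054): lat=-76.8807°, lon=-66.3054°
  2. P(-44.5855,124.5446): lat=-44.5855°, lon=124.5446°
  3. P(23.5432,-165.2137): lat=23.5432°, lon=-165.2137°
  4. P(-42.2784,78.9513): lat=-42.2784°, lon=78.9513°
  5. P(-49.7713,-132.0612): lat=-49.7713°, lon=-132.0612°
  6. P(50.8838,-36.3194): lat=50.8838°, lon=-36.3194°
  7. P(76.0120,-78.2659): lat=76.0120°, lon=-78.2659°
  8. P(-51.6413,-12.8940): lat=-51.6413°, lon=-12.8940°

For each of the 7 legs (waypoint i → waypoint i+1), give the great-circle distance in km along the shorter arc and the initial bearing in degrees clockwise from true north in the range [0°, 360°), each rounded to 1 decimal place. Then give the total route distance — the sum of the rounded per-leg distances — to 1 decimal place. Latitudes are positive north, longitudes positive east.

Leg 1: dist=6487.1 km, bearing=189.1°
Leg 2: dist=10388.0 km, bearing=59.8°
Leg 3: dist=13827.5 km, bearing=233.8°
Leg 4: dist=9343.3 km, bearing=160.5°
Leg 5: dist=14375.3 km, bearing=54.2°
Leg 6: dist=3332.5 km, bearing=341.1°
Leg 7: dist=14933.1 km, bearing=128.0°
Total: 72686.8 km

Leg 1: φ1=-1.3418213, φ2=-0.7781638, Δφ=0.5636576, Δλ=3.3309609 rad; a=sin²(Δφ/2)+cosφ1·cosφ2·sin²(Δλ/2)=0.2375573289; c=2·atan2(√a, √(1-a))=1.018215925; dist=6371·c=6487.054 ≈ 6487.1 km; running total=6487.1 km
Leg 1 bearing: y=sinΔλ·cosφ2=-0.13406412, x=cosφ1·sinφ2-sinφ1·cosφ2·cosΔλ=-0.84054874; θ=atan2(y, x)=-170.9379° <0 so +360° → 189.0621° ≈ 189.1°
Leg 2: φ1=-0.7781638, φ2=0.4109064, Δφ=1.1890701, Δλ=-5.0572364 rad; a=sin²(Δφ/2)+cosφ1·cosφ2·sin²(Δλ/2)=0.5298374763; c=2·atan2(√a, √(1-a))=1.630506754; dist=6371·c=10387.959 ≈ 10388.0 km; running total=16875.1 km
Leg 2 bearing: y=sinΔλ·cosφ2=0.86278685, x=cosφ1·sinφ2-sinφ1·cosφ2·cosΔλ=0.50203361; θ=atan2(y, x)=59.8060° ≈ 59.8°
Leg 3: φ1=0.4109064, φ2=-0.7378973, Δφ=-1.1488036, Δλ=4.2614832 rad; a=sin²(Δφ/2)+cosφ1·cosφ2·sin²(Δλ/2)=0.7821527776; c=2·atan2(√a, √(1-a))=2.170388164; dist=6371·c=13827.543 ≈ 13827.5 km; running total=30702.6 km
Leg 3 bearing: y=sinΔλ·cosφ2=-0.66593530, x=cosφ1·sinφ2-sinφ1·cosφ2·cosΔλ=-0.48794407; θ=atan2(y, x)=-126.2310° <0 so +360° → 233.7690° ≈ 233.8°
Leg 4: φ1=-0.7378973, φ2=-0.8686731, Δφ=-0.1307758, Δλ=-3.6828629 rad; a=sin²(Δφ/2)+cosφ1·cosφ2·sin²(Δλ/2)=0.4479638454; c=2·atan2(√a, √(1-a))=1.466535227; dist=6371·c=9343.296 ≈ 9343.3 km; running total=40045.9 km
Leg 4 bearing: y=sinΔλ·cosφ2=0.33275306, x=cosφ1·sinφ2-sinφ1·cosφ2·cosΔλ=-0.93725362; θ=atan2(y, x)=160.4536° ≈ 160.5°
Leg 5: φ1=-0.8686731, φ2=0.8880898, Δφ=1.7567629, Δλ=1.6710096 rad; a=sin²(Δφ/2)+cosφ1·cosφ2·sin²(Δλ/2)=0.8165591850; c=2·atan2(√a, √(1-a))=2.256371549; dist=6371·c=14375.343 ≈ 14375.3 km; running total=54421.2 km
Leg 5 bearing: y=sinΔλ·cosφ2=0.62772991, x=cosφ1·sinφ2-sinφ1·cosφ2·cosΔλ=0.45289766; θ=atan2(y, x)=54.1901° ≈ 54.2°
Leg 6: φ1=0.8880898, φ2=1.3266597, Δφ=0.4385698, Δλ=-0.7321045 rad; a=sin²(Δφ/2)+cosφ1·cosφ2·sin²(Δλ/2)=0.0668575291; c=2·atan2(√a, √(1-a))=0.523079466; dist=6371·c=3332.539 ≈ 3332.5 km; running total=57753.7 km
Leg 6 bearing: y=sinΔλ·cosφ2=-0.16157356, x=cosφ1·sinφ2-sinφ1·cosφ2·cosΔλ=0.47269904; θ=atan2(y, x)=-18.8710° <0 so +360° → 341.1290° ≈ 341.1°
Leg 7: φ1=1.3266597, φ2=-0.9013107, Δφ=-2.2279704, Δλ=1.1409549 rad; a=sin²(Δφ/2)+cosφ1·cosφ2·sin²(Δλ/2)=0.8491883431; c=2·atan2(√a, √(1-a))=2.343923254; dist=6371·c=14933.135 ≈ 14933.1 km; running total=72686.8 km
Leg 7 bearing: y=sinΔλ·cosφ2=0.56412945, x=cosφ1·sinφ2-sinφ1·cosφ2·cosΔλ=-0.44048606; θ=atan2(y, x)=127.9836° ≈ 128.0°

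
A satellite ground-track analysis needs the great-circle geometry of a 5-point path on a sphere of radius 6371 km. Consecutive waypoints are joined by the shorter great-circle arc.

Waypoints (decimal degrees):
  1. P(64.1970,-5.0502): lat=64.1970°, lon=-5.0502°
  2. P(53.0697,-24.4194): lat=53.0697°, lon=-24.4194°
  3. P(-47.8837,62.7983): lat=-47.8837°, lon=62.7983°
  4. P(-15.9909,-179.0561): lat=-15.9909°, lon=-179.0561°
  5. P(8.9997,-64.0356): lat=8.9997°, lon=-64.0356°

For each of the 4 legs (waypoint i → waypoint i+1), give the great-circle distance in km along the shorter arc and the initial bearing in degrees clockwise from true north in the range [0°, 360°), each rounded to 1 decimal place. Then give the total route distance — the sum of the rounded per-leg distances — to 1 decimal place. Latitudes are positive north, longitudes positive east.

Leg 1: dist=1656.3 km, bearing=230.8°
Leg 2: dist=13898.0 km, bearing=125.2°
Leg 3: dist=10644.2 km, bearing=121.6°
Leg 4: dist=12943.3 km, bearing=87.7°
Total: 39141.8 km

Leg 1: φ1=1.1204490, φ2=0.9262410, Δφ=-0.1942080, Δλ=-0.3380563 rad; a=sin²(Δφ/2)+cosφ1·cosφ2·sin²(Δλ/2)=0.0168008580; c=2·atan2(√a, √(1-a))=0.259967690; dist=6371·c=1656.254 ≈ 1656.3 km; running total=1656.3 km
Leg 1 bearing: y=sinΔλ·cosφ2=-0.19927202, x=cosφ1·sinφ2-sinφ1·cosφ2·cosΔλ=-0.16237308; θ=atan2(y, x)=-129.1742° <0 so +360° → 230.8258° ≈ 230.8°
Leg 2: φ1=0.9262410, φ2=-0.8357282, Δφ=-1.7619692, Δλ=1.5222360 rad; a=sin²(Δφ/2)+cosφ1·cosφ2·sin²(Δλ/2)=0.7866994747; c=2·atan2(√a, √(1-a))=2.181444910; dist=6371·c=13897.986 ≈ 13898.0 km; running total=15554.3 km
Leg 2 bearing: y=sinΔλ·cosφ2=0.66984711, x=cosφ1·sinφ2-sinφ1·cosφ2·cosΔλ=-0.47171865; θ=atan2(y, x)=125.1539° ≈ 125.2°
Leg 3: φ1=-0.8357282, φ2=-0.2790939, Δφ=0.5566344, Δλ=-4.2211556 rad; a=sin²(Δφ/2)+cosφ1·cosφ2·sin²(Δλ/2)=0.5498788170; c=2·atan2(√a, √(1-a))=1.670720164; dist=6371·c=10644.158 ≈ 10644.2 km; running total=26198.5 km
Leg 3 bearing: y=sinΔλ·cosφ2=0.84763275, x=cosφ1·sinφ2-sinφ1·cosφ2·cosΔλ=-0.52112104; θ=atan2(y, x)=121.5830° ≈ 121.6°
Leg 4: φ1=-0.2790939, φ2=0.1570744, Δφ=0.4361683, Δλ=2.0074864 rad; a=sin²(Δφ/2)+cosφ1·cosφ2·sin²(Δλ/2)=0.7223327550; c=2·atan2(√a, √(1-a))=2.031597112; dist=6371·c=12943.305 ≈ 12943.3 km; running total=39141.8 km
Leg 4 bearing: y=sinΔλ·cosφ2=0.89500097, x=cosφ1·sinφ2-sinφ1·cosφ2·cosΔλ=0.03529654; θ=atan2(y, x)=87.7416° ≈ 87.7°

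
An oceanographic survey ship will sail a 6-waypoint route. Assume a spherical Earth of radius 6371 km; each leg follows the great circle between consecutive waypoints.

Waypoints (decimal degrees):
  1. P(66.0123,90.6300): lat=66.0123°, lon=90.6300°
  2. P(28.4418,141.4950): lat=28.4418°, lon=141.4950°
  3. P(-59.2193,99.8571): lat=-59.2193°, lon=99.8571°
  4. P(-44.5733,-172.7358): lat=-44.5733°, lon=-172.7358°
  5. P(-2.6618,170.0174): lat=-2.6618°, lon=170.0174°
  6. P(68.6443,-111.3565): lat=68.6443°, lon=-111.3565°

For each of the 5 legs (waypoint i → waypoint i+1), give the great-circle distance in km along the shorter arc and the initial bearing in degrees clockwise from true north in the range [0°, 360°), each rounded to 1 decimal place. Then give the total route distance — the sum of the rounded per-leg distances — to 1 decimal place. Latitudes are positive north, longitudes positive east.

Leg 1: φ1=1.1521320, φ2=0.4964031, Δφ=-0.6557289, Δλ=0.8877617 rad; a=sin²(Δφ/2)+cosφ1·cosφ2·sin²(Δλ/2)=0.1696249068; c=2·atan2(√a, √(1-a))=0.848978564; dist=6371·c=5408.842 ≈ 5408.8 km; running total=5408.8 km
Leg 1 bearing: y=sinΔλ·cosφ2=0.68203977, x=cosφ1·sinφ2-sinφ1·cosφ2·cosΔλ=-0.31341817; θ=atan2(y, x)=114.6802° ≈ 114.7°
Leg 2: φ1=0.4964031, φ2=-1.0335718, Δφ=-1.5299748, Δλ=-0.7267184 rad; a=sin²(Δφ/2)+cosφ1·cosφ2·sin²(Δλ/2)=0.5364373692; c=2·atan2(√a, √(1-a))=1.643735723; dist=6371·c=10472.240 ≈ 10472.2 km; running total=15881.0 km
Leg 2 bearing: y=sinΔλ·cosφ2=-0.34001963, x=cosφ1·sinφ2-sinφ1·cosφ2·cosΔλ=-0.93759049; θ=atan2(y, x)=-160.0667° <0 so +360° → 199.9333° ≈ 199.9°
Leg 3: φ1=-1.0335718, φ2=-0.7779508, Δφ=0.2556209, Δλ=-4.7576436 rad; a=sin²(Δφ/2)+cosφ1·cosφ2·sin²(Δλ/2)=0.1902754144; c=2·atan2(√a, √(1-a))=0.902755478; dist=6371·c=5751.455 ≈ 5751.5 km; running total=21632.5 km
Leg 3 bearing: y=sinΔλ·cosφ2=0.71162386, x=cosφ1·sinφ2-sinφ1·cosφ2·cosΔλ=-0.33147279; θ=atan2(y, x)=114.9760° ≈ 115.0°
Leg 4: φ1=-0.7779508, φ2=-0.0464572, Δφ=0.7314937, Δλ=5.9821719 rad; a=sin²(Δφ/2)+cosφ1·cosφ2·sin²(Δλ/2)=0.1439089207; c=2·atan2(√a, √(1-a))=0.778194487; dist=6371·c=4957.877 ≈ 4957.9 km; running total=26590.4 km
Leg 4 bearing: y=sinΔλ·cosφ2=-0.29616834, x=cosφ1·sinφ2-sinφ1·cosφ2·cosΔλ=0.63645965; θ=atan2(y, x)=-24.9543° <0 so +360° → 335.0457° ≈ 335.0°
Leg 5: φ1=-0.0464572, φ2=1.1980690, Δφ=1.2445262, Δλ=-4.9109010 rad; a=sin²(Δφ/2)+cosφ1·cosφ2·sin²(Δλ/2)=0.4857567964; c=2·atan2(√a, √(1-a))=1.542306066; dist=6371·c=9826.032 ≈ 9826.0 km; running total=36416.4 km
Leg 5 bearing: y=sinΔλ·cosφ2=0.35700517, x=cosφ1·sinφ2-sinφ1·cosφ2·cosΔλ=0.93366795; θ=atan2(y, x)=20.9253° ≈ 20.9°

Leg 1: dist=5408.8 km, bearing=114.7°
Leg 2: dist=10472.2 km, bearing=199.9°
Leg 3: dist=5751.5 km, bearing=115.0°
Leg 4: dist=4957.9 km, bearing=335.0°
Leg 5: dist=9826.0 km, bearing=20.9°
Total: 36416.4 km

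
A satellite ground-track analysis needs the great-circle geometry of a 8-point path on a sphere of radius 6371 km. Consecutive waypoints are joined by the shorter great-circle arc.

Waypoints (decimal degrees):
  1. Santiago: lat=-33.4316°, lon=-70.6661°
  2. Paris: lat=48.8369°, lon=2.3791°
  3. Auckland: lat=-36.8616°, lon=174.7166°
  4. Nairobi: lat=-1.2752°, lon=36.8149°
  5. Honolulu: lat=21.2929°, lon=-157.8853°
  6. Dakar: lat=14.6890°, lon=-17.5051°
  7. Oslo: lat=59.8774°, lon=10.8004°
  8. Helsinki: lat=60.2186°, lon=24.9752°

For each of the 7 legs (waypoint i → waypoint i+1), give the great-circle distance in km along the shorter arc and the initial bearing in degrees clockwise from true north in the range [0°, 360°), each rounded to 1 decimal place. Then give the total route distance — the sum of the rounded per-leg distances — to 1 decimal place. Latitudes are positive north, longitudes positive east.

Leg 1: dist=11647.6 km, bearing=40.6°
Leg 2: dist=18546.1 km, bearing=27.8°
Leg 3: dist=13950.7 km, bearing=235.4°
Leg 4: dist=17277.5 km, bearing=34.6°
Leg 5: dist=14124.6 km, bearing=50.6°
Leg 6: dist=5526.9 km, bearing=18.2°
Leg 7: dist=786.3 km, bearing=81.1°
Total: 81859.7 km

Leg 1: φ1=-0.5834915, φ2=0.8523647, Δφ=1.4358562, Δλ=1.2748792 rad; a=sin²(Δφ/2)+cosφ1·cosφ2·sin²(Δλ/2)=0.6272921666; c=2·atan2(√a, √(1-a))=1.828214176; dist=6371·c=11647.553 ≈ 11647.6 km; running total=11647.6 km
Leg 1 bearing: y=sinΔλ·cosφ2=0.62959595, x=cosφ1·sinφ2-sinφ1·cosφ2·cosΔλ=0.73402708; θ=atan2(y, x)=40.6206° ≈ 40.6°
Leg 2: φ1=0.8523647, φ2=-0.6433563, Δφ=-1.4957210, Δλ=3.0078568 rad; a=sin²(Δφ/2)+cosφ1·cosφ2·sin²(Δλ/2)=0.9867673866; c=2·atan2(√a, √(1-a))=2.911016018; dist=6371·c=18546.083 ≈ 18546.1 km; running total=30193.7 km
Leg 2 bearing: y=sinΔλ·cosφ2=0.10668163, x=cosφ1·sinφ2-sinφ1·cosφ2·cosΔλ=0.20211154; θ=atan2(y, x)=27.8267° ≈ 27.8°
Leg 3: φ1=-0.6433563, φ2=-0.0222564, Δφ=0.6210998, Δλ=-2.4068387 rad; a=sin²(Δφ/2)+cosφ1·cosφ2·sin²(Δλ/2)=0.7900819215; c=2·atan2(√a, √(1-a))=2.189726161; dist=6371·c=13950.745 ≈ 13950.7 km; running total=44144.4 km
Leg 3 bearing: y=sinΔλ·cosφ2=-0.67023857, x=cosφ1·sinφ2-sinφ1·cosφ2·cosΔλ=-0.46280685; θ=atan2(y, x)=-124.6255° <0 so +360° → 235.3745° ≈ 235.4°
Leg 4: φ1=-0.0222564, φ2=0.3716312, Δφ=0.3938877, Δλ=-3.3981595 rad; a=sin²(Δφ/2)+cosφ1·cosφ2·sin²(Δλ/2)=0.9545479127; c=2·atan2(√a, √(1-a))=2.711904788; dist=6371·c=17277.545 ≈ 17277.5 km; running total=61421.9 km
Leg 4 bearing: y=sinΔλ·cosφ2=0.23643862, x=cosφ1·sinφ2-sinφ1·cosφ2·cosΔλ=0.34298916; θ=atan2(y, x)=34.5803° ≈ 34.6°
Leg 5: φ1=0.3716312, φ2=0.2563714, Δφ=-0.1152598, Δλ=2.4500967 rad; a=sin²(Δφ/2)+cosφ1·cosφ2·sin²(Δλ/2)=0.8010856848; c=2·atan2(√a, √(1-a))=2.217014419; dist=6371·c=14124.599 ≈ 14124.6 km; running total=75546.5 km
Leg 5 bearing: y=sinΔλ·cosφ2=0.61684824, x=cosφ1·sinφ2-sinφ1·cosφ2·cosΔλ=0.50684109; θ=atan2(y, x)=50.5913° ≈ 50.6°
Leg 6: φ1=0.2563714, φ2=1.0450578, Δφ=0.7886864, Δλ=0.4940242 rad; a=sin²(Δφ/2)+cosφ1·cosφ2·sin²(Δλ/2)=0.1766332337; c=2·atan2(√a, √(1-a))=0.867502386; dist=6371·c=5526.858 ≈ 5526.9 km; running total=81073.4 km
Leg 6 bearing: y=sinΔλ·cosφ2=0.23796451, x=cosφ1·sinφ2-sinφ1·cosφ2·cosΔλ=0.72464380; θ=atan2(y, x)=18.1796° ≈ 18.2°
Leg 7: φ1=1.0450578, φ2=1.0510128, Δφ=0.0059551, Δλ=0.2473969 rad; a=sin²(Δφ/2)+cosφ1·cosφ2·sin²(Δλ/2)=0.0038035477; c=2·atan2(√a, √(1-a))=0.123424143; dist=6371·c=786.335 ≈ 786.3 km; running total=81859.7 km
Leg 7 bearing: y=sinΔλ·cosφ2=0.12163048, x=cosφ1·sinφ2-sinφ1·cosφ2·cosΔλ=0.01903547; θ=atan2(y, x)=81.1052° ≈ 81.1°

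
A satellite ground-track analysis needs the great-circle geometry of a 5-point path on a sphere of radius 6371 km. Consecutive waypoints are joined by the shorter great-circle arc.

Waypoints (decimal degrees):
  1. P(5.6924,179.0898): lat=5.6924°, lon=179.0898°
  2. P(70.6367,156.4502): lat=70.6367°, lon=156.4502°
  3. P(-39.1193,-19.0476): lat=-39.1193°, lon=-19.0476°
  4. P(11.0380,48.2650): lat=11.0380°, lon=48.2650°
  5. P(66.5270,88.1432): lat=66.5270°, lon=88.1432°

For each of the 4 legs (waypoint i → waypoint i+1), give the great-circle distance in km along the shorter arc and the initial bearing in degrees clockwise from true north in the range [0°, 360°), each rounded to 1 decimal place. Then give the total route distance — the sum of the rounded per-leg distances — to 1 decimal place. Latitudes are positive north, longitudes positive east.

Leg 1: dist=7399.1 km, bearing=352.0°
Leg 2: dist=16500.9 km, bearing=353.3°
Leg 3: dist=8900.4 km, bearing=66.8°
Leg 4: dist=6849.5 km, bearing=16.9°
Total: 39649.9 km

Leg 1: φ1=0.0993511, φ2=1.2328430, Δφ=1.1334919, Δλ=-0.3951356 rad; a=sin²(Δφ/2)+cosφ1·cosφ2·sin²(Δλ/2)=0.3009616028; c=2·atan2(√a, √(1-a))=1.161376912; dist=6371·c=7399.132 ≈ 7399.1 km; running total=7399.1 km
Leg 1 bearing: y=sinΔλ·cosφ2=-0.12762729, x=cosφ1·sinφ2-sinφ1·cosφ2·cosΔλ=0.90843059; θ=atan2(y, x)=-7.9973° <0 so +360° → 352.0027° ≈ 352.0°
Leg 2: φ1=1.2328430, φ2=-0.6827606, Δφ=-1.9156036, Δλ=-3.0630144 rad; a=sin²(Δφ/2)+cosφ1·cosφ2·sin²(Δλ/2)=0.9258438550; c=2·atan2(√a, √(1-a))=2.589993757; dist=6371·c=16500.850 ≈ 16500.9 km; running total=23900.0 km
Leg 2 bearing: y=sinΔλ·cosφ2=-0.06090093, x=cosφ1·sinφ2-sinφ1·cosφ2·cosΔλ=0.52049892; θ=atan2(y, x)=-6.6735° <0 so +360° → 353.3265° ≈ 353.3°
Leg 3: φ1=-0.6827606, φ2=0.1926494, Δφ=0.8754100, Δλ=1.1748265 rad; a=sin²(Δφ/2)+cosφ1·cosφ2·sin²(Δλ/2)=0.4135467404; c=2·atan2(√a, √(1-a))=1.397016451; dist=6371·c=8900.392 ≈ 8900.4 km; running total=32800.4 km
Leg 3 bearing: y=sinΔλ·cosφ2=0.90555479, x=cosφ1·sinφ2-sinφ1·cosφ2·cosΔλ=0.38739366; θ=atan2(y, x)=66.8389° ≈ 66.8°
Leg 4: φ1=0.1926494, φ2=1.1611152, Δφ=0.9684657, Δλ=0.6960059 rad; a=sin²(Δφ/2)+cosφ1·cosφ2·sin²(Δλ/2)=0.2621832593; c=2·atan2(√a, √(1-a))=1.075112278; dist=6371·c=6849.540 ≈ 6849.5 km; running total=39649.9 km
Leg 4 bearing: y=sinΔλ·cosφ2=0.25538393, x=cosφ1·sinφ2-sinφ1·cosφ2·cosΔλ=0.84175521; θ=atan2(y, x)=16.8775° ≈ 16.9°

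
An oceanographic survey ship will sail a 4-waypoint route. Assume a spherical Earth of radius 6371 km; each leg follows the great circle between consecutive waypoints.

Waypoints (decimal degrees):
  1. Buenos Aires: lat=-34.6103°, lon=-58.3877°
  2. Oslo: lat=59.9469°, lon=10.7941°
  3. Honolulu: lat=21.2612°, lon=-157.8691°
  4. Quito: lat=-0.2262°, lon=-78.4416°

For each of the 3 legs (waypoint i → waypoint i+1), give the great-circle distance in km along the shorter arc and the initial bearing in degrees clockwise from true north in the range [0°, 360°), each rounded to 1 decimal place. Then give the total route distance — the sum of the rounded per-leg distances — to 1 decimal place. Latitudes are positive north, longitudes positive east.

Leg 1: dist=12252.6 km, bearing=29.9°
Leg 2: dist=10926.5 km, bearing=349.3°
Leg 3: dist=8922.0 km, bearing=94.1°
Total: 32101.1 km

Leg 1: φ1=-0.6040637, φ2=1.0462708, Δφ=1.6503345, Δλ=1.2074502 rad; a=sin²(Δφ/2)+cosφ1·cosφ2·sin²(Δλ/2)=0.6725711704; c=2·atan2(√a, √(1-a))=1.923186768; dist=6371·c=12252.623 ≈ 12252.6 km; running total=12252.6 km
Leg 1 bearing: y=sinΔλ·cosφ2=0.46810642, x=cosφ1·sinφ2-sinφ1·cosφ2·cosΔλ=0.81348211; θ=atan2(y, x)=29.9176° ≈ 29.9°
Leg 2: φ1=1.0462708, φ2=0.3710779, Δφ=-0.6751928, Δλ=-2.9437282 rad; a=sin²(Δφ/2)+cosφ1·cosφ2·sin²(Δλ/2)=0.5718699205; c=2·atan2(√a, √(1-a))=1.715035799; dist=6371·c=10926.493 ≈ 10926.5 km; running total=23179.1 km
Leg 2 bearing: y=sinΔλ·cosφ2=-0.18319639, x=cosφ1·sinφ2-sinφ1·cosφ2·cosΔλ=0.97251115; θ=atan2(y, x)=-10.6681° <0 so +360° → 349.3319° ≈ 349.3°
Leg 3: φ1=0.3710779, φ2=-0.0039479, Δφ=-0.3750259, Δλ=1.3862714 rad; a=sin²(Δφ/2)+cosφ1·cosφ2·sin²(Δλ/2)=0.4152207719; c=2·atan2(√a, √(1-a))=1.400414706; dist=6371·c=8922.042 ≈ 8922.0 km; running total=32101.1 km
Leg 3 bearing: y=sinΔλ·cosφ2=0.98301587, x=cosφ1·sinφ2-sinφ1·cosφ2·cosΔλ=-0.07021209; θ=atan2(y, x)=94.0854° ≈ 94.1°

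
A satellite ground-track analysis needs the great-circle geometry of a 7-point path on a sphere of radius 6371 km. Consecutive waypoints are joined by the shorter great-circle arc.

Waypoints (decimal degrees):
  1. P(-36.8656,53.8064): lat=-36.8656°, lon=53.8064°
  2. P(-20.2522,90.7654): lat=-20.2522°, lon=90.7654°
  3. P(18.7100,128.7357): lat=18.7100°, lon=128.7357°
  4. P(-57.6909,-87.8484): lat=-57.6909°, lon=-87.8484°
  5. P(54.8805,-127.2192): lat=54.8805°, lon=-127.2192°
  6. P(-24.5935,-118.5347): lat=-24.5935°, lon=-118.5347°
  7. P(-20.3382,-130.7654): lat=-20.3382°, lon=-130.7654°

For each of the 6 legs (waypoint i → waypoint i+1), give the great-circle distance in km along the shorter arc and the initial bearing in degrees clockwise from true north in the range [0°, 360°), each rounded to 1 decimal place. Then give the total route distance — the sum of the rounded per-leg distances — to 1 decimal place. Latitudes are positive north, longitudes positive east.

Leg 1: dist=4020.1 km, bearing=73.0°
Leg 2: dist=5991.2 km, bearing=46.2°
Leg 3: dist=14750.9 km, bearing=154.3°
Leg 4: dist=13007.1 km, bearing=335.8°
Leg 5: dist=8875.9 km, bearing=172.0°
Leg 6: dist=1342.2 km, bearing=288.2°
Total: 47987.4 km

Leg 1: φ1=-0.6434261, φ2=-0.3534676, Δφ=0.2899585, Δλ=0.6450562 rad; a=sin²(Δφ/2)+cosφ1·cosφ2·sin²(Δλ/2)=0.0962811389; c=2·atan2(√a, √(1-a))=0.631000402; dist=6371·c=4020.104 ≈ 4020.1 km; running total=4020.1 km
Leg 1 bearing: y=sinΔλ·cosφ2=0.56407334, x=cosφ1·sinφ2-sinφ1·cosφ2·cosΔλ=0.17281665; θ=atan2(y, x)=72.9664° ≈ 73.0°
Leg 2: φ1=-0.3534676, φ2=0.3265511, Δφ=0.6800187, Δλ=0.6627068 rad; a=sin²(Δφ/2)+cosφ1·cosφ2·sin²(Δλ/2)=0.2052645226; c=2·atan2(√a, √(1-a))=0.940392572; dist=6371·c=5991.241 ≈ 5991.2 km; running total=10011.3 km
Leg 2 bearing: y=sinΔλ·cosφ2=0.58273945, x=cosφ1·sinφ2-sinφ1·cosφ2·cosΔλ=0.55940927; θ=atan2(y, x)=46.1702° ≈ 46.2°
Leg 3: φ1=0.3265511, φ2=-1.0068962, Δφ=-1.3334473, Δλ=-3.7801057 rad; a=sin²(Δφ/2)+cosφ1·cosφ2·sin²(Δλ/2)=0.8388087598; c=2·atan2(√a, √(1-a))=2.315314463; dist=6371·c=14750.868 ≈ 14750.9 km; running total=24762.2 km
Leg 3 bearing: y=sinΔλ·cosφ2=0.31855511, x=cosφ1·sinφ2-sinφ1·cosφ2·cosΔλ=-0.66284021; θ=atan2(y, x)=154.3315° ≈ 154.3°
Leg 4: φ1=-1.0068962, φ2=0.9578454, Δφ=1.9647416, Δλ=-0.6871501 rad; a=sin²(Δφ/2)+cosφ1·cosφ2·sin²(Δλ/2)=0.7268076040; c=2·atan2(√a, √(1-a))=2.041614070; dist=6371·c=13007.123 ≈ 13007.1 km; running total=37769.3 km
Leg 4 bearing: y=sinΔλ·cosφ2=-0.36492350, x=cosφ1·sinφ2-sinφ1·cosφ2·cosΔλ=0.81305848; θ=atan2(y, x)=-24.1719° <0 so +360° → 335.8281° ≈ 335.8°
Leg 5: φ1=0.9578454, φ2=-0.4292375, Δφ=-1.3870830, Δλ=0.1515731 rad; a=sin²(Δφ/2)+cosφ1·cosφ2·sin²(Δλ/2)=0.4116578601; c=2·atan2(√a, √(1-a))=1.393179619; dist=6371·c=8875.947 ≈ 8875.9 km; running total=46645.2 km
Leg 5 bearing: y=sinΔλ·cosφ2=0.13729578, x=cosφ1·sinφ2-sinφ1·cosφ2·cosΔλ=-0.97464482; θ=atan2(y, x)=171.9816° ≈ 172.0°
Leg 6: φ1=-0.4292375, φ2=-0.3549686, Δφ=0.0742690, Δλ=-0.2134660 rad; a=sin²(Δφ/2)+cosφ1·cosφ2·sin²(Δλ/2)=0.0110542293; c=2·atan2(√a, √(1-a))=0.210667540; dist=6371·c=1342.163 ≈ 1342.2 km; running total=47987.4 km
Leg 6 bearing: y=sinΔλ·cosφ2=-0.19864130, x=cosφ1·sinφ2-sinφ1·cosφ2·cosΔλ=0.06534345; θ=atan2(y, x)=-71.7913° <0 so +360° → 288.2087° ≈ 288.2°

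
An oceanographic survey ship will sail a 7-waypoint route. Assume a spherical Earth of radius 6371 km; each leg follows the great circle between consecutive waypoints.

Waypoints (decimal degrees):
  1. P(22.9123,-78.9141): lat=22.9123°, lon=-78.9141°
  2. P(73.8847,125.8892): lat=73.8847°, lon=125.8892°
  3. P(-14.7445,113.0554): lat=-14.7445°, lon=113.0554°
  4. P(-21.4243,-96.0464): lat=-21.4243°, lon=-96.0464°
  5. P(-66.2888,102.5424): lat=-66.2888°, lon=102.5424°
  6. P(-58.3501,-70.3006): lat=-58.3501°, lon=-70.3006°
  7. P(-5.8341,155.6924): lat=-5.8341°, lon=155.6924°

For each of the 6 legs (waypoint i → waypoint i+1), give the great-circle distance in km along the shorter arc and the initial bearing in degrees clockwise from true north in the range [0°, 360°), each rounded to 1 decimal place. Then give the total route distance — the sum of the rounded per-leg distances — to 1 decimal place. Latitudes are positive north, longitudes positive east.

Leg 1: dist=9100.2 km, bearing=353.2°
Leg 2: dist=9897.8 km, bearing=192.4°
Leg 3: dist=14891.0 km, bearing=141.1°
Leg 4: dist=10137.4 km, bearing=187.4°
Leg 5: dist=6143.1 km, bearing=184.6°
Leg 6: dist=11790.0 km, bearing=228.1°
Total: 61959.5 km

Leg 1: φ1=0.3998951, φ2=1.2895313, Δφ=0.8896362, Δλ=3.5744919 rad; a=sin²(Δφ/2)+cosφ1·cosφ2·sin²(Δλ/2)=0.4290315949; c=2·atan2(√a, √(1-a))=1.428378566; dist=6371·c=9100.200 ≈ 9100.2 km; running total=9100.2 km
Leg 1 bearing: y=sinΔλ·cosφ2=-0.11644233, x=cosφ1·sinφ2-sinφ1·cosφ2·cosΔλ=0.98300312; θ=atan2(y, x)=-6.7555° <0 so +360° → 353.2445° ≈ 353.2°
Leg 2: φ1=1.2895313, φ2=-0.2573401, Δφ=-1.5468714, Δλ=-0.2239921 rad; a=sin²(Δφ/2)+cosφ1·cosφ2·sin²(Δλ/2)=0.4913915592; c=2·atan2(√a, √(1-a))=1.553578594; dist=6371·c=9897.849 ≈ 9897.8 km; running total=18998.0 km
Leg 2 bearing: y=sinΔλ·cosφ2=-0.21480927, x=cosφ1·sinφ2-sinφ1·cosφ2·cosΔλ=-0.97650425; θ=atan2(y, x)=-167.5938° <0 so +360° → 192.4062° ≈ 192.4°
Leg 3: φ1=-0.2573401, φ2=-0.3739246, Δφ=-0.1165845, Δλ=-3.6495149 rad; a=sin²(Δφ/2)+cosφ1·cosφ2·sin²(Δλ/2)=0.8468159500; c=2·atan2(√a, √(1-a))=2.337315217; dist=6371·c=14891.035 ≈ 14891.0 km; running total=33889.0 km
Leg 3 bearing: y=sinΔλ·cosφ2=0.45275564, x=cosφ1·sinφ2-sinφ1·cosφ2·cosΔλ=-0.56025630; θ=atan2(y, x)=141.0575° ≈ 141.1°
Leg 4: φ1=-0.3739246, φ2=-1.1569578, Δφ=-0.7830332, Δλ=3.4660284 rad; a=sin²(Δφ/2)+cosφ1·cosφ2·sin²(Δλ/2)=0.5101871435; c=2·atan2(√a, √(1-a))=1.591172024; dist=6371·c=10137.357 ≈ 10137.4 km; running total=44026.4 km
Leg 4 bearing: y=sinΔλ·cosφ2=-0.12818757, x=cosφ1·sinφ2-sinφ1·cosφ2·cosΔλ=-0.99154064; θ=atan2(y, x)=-172.6336° <0 so +360° → 187.3664° ≈ 187.4°
Leg 5: φ1=-1.1569578, φ2=-1.0184014, Δφ=0.1385565, Δλ=-3.0166794 rad; a=sin²(Δφ/2)+cosφ1·cosφ2·sin²(Δλ/2)=0.2149767335; c=2·atan2(√a, √(1-a))=0.964233837; dist=6371·c=6143.134 ≈ 6143.1 km; running total=50169.5 km
Leg 5 bearing: y=sinΔλ·cosφ2=-0.06537508, x=cosφ1·sinφ2-sinφ1·cosφ2·cosΔλ=-0.81900736; θ=atan2(y, x)=-175.4362° <0 so +360° → 184.5638° ≈ 184.6°
Leg 6: φ1=-1.0184014, φ2=-0.1018243, Δφ=0.9165771, Δλ=3.9443219 rad; a=sin²(Δφ/2)+cosφ1·cosφ2·sin²(Δλ/2)=0.6380669829; c=2·atan2(√a, √(1-a))=1.850565668; dist=6371·c=11789.954 ≈ 11790.0 km; running total=61959.5 km
Leg 6 bearing: y=sinΔλ·cosφ2=-0.71552947, x=cosφ1·sinφ2-sinφ1·cosφ2·cosΔλ=-0.64169122; θ=atan2(y, x)=-131.8859° <0 so +360° → 228.1141° ≈ 228.1°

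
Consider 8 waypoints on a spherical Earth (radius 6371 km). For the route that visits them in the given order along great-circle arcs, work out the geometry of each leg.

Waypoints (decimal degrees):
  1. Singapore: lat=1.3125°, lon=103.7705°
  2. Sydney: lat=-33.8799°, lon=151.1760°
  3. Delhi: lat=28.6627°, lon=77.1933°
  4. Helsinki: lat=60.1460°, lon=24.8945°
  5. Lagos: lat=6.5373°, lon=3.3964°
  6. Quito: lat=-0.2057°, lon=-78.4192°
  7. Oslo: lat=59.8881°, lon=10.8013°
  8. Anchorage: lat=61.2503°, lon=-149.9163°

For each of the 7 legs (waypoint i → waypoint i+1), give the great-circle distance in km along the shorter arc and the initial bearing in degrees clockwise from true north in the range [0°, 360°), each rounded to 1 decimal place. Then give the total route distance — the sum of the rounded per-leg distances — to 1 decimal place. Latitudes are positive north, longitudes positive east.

Leg 1: φ1=0.0229074, φ2=-0.5913158, Δφ=-0.6142233, Δλ=0.8273821 rad; a=sin²(Δφ/2)+cosφ1·cosφ2·sin²(Δλ/2)=0.2255135189; c=2·atan2(√a, √(1-a))=0.989661335; dist=6371·c=6305.132 ≈ 6305.1 km; running total=6305.1 km
Leg 1 bearing: y=sinΔλ·cosφ2=0.61116756, x=cosφ1·sinφ2-sinφ1·cosφ2·cosΔλ=-0.57017796; θ=atan2(y, x)=133.0128° ≈ 133.0°
Leg 2: φ1=-0.5913158, φ2=0.5002585, Δφ=1.0915743, Δλ=-1.2912417 rad; a=sin²(Δφ/2)+cosφ1·cosφ2·sin²(Δλ/2)=0.5331891325; c=2·atan2(√a, √(1-a))=1.637223433; dist=6371·c=10430.750 ≈ 10430.8 km; running total=16735.9 km
Leg 2 bearing: y=sinΔλ·cosφ2=-0.84339428, x=cosφ1·sinφ2-sinφ1·cosφ2·cosΔλ=0.53317915; θ=atan2(y, x)=-57.6996° <0 so +360° → 302.3004° ≈ 302.3°
Leg 3: φ1=0.5002585, φ2=1.0497457, Δφ=0.5494872, Δλ=-0.9127863 rad; a=sin²(Δφ/2)+cosφ1·cosφ2·sin²(Δλ/2)=0.1584410169; c=2·atan2(√a, √(1-a))=0.818772785; dist=6371·c=5216.401 ≈ 5216.4 km; running total=21952.3 km
Leg 3 bearing: y=sinΔλ·cosφ2=-0.39385804, x=cosφ1·sinφ2-sinφ1·cosφ2·cosΔλ=0.61500056; θ=atan2(y, x)=-32.6363° <0 so +360° → 327.3637° ≈ 327.4°
Leg 4: φ1=1.0497457, φ2=0.1140974, Δφ=-0.9356483, Δλ=-0.3752126 rad; a=sin²(Δφ/2)+cosφ1·cosφ2·sin²(Δλ/2)=0.2205548311; c=2·atan2(√a, √(1-a))=0.977749296; dist=6371·c=6229.241 ≈ 6229.2 km; running total=28181.5 km
Leg 4 bearing: y=sinΔλ·cosφ2=-0.36408756, x=cosφ1·sinφ2-sinφ1·cosφ2·cosΔλ=-0.74503814; θ=atan2(y, x)=-153.9560° <0 so +360° → 206.0440° ≈ 206.0°
Leg 5: φ1=0.1140974, φ2=-0.0035901, Δφ=-0.1176876, Δλ=-1.4279516 rad; a=sin²(Δφ/2)+cosφ1·cosφ2·sin²(Δλ/2)=0.4294879180; c=2·atan2(√a, √(1-a))=1.429300485; dist=6371·c=9106.073 ≈ 9106.1 km; running total=37287.6 km
Leg 5 bearing: y=sinΔλ·cosφ2=-0.98980865, x=cosφ1·sinφ2-sinφ1·cosφ2·cosΔλ=-0.01977431; θ=atan2(y, x)=-91.1445° <0 so +360° → 268.8555° ≈ 268.9°
Leg 6: φ1=-0.0035901, φ2=1.0452445, Δφ=1.0488347, Δλ=1.5571915 rad; a=sin²(Δφ/2)+cosφ1·cosφ2·sin²(Δλ/2)=0.4981402360; c=2·atan2(√a, √(1-a))=1.567076790; dist=6371·c=9983.846 ≈ 9983.8 km; running total=47271.4 km
Leg 6 bearing: y=sinΔλ·cosφ2=0.50164398, x=cosφ1·sinφ2-sinφ1·cosφ2·cosΔλ=0.86506617; θ=atan2(y, x)=30.1091° ≈ 30.1°
Leg 7: φ1=1.0452445, φ2=1.0690194, Δφ=0.0237749, Δλ=-2.8050513 rad; a=sin²(Δφ/2)+cosφ1·cosφ2·sin²(Δλ/2)=0.2346781399; c=2·atan2(√a, √(1-a))=1.011436475; dist=6371·c=6443.862 ≈ 6443.9 km; running total=53715.3 km
Leg 7 bearing: y=sinΔλ·cosφ2=-0.15883274, x=cosφ1·sinφ2-sinφ1·cosφ2·cosΔλ=0.83257997; θ=atan2(y, x)=-10.8006° <0 so +360° → 349.1994° ≈ 349.2°

Leg 1: dist=6305.1 km, bearing=133.0°
Leg 2: dist=10430.8 km, bearing=302.3°
Leg 3: dist=5216.4 km, bearing=327.4°
Leg 4: dist=6229.2 km, bearing=206.0°
Leg 5: dist=9106.1 km, bearing=268.9°
Leg 6: dist=9983.8 km, bearing=30.1°
Leg 7: dist=6443.9 km, bearing=349.2°
Total: 53715.3 km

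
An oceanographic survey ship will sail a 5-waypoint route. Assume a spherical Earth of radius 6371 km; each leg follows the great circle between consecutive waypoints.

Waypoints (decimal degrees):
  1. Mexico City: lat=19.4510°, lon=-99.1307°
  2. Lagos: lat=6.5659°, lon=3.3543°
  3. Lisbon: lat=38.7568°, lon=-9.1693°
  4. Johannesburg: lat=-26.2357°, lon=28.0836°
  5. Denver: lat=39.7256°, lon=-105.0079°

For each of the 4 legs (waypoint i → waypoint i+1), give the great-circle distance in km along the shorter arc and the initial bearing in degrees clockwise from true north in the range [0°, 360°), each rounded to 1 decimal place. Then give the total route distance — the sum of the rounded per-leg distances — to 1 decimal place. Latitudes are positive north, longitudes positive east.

Leg 1: φ1=0.3394840, φ2=0.1145966, Δφ=-0.2248874, Δλ=1.7887007 rad; a=sin²(Δφ/2)+cosφ1·cosφ2·sin²(Δλ/2)=0.5822156898; c=2·atan2(√a, √(1-a))=1.735977843; dist=6371·c=11059.915 ≈ 11059.9 km; running total=11059.9 km
Leg 1 bearing: y=sinΔλ·cosφ2=0.96994874, x=cosφ1·sinφ2-sinφ1·cosφ2·cosΔλ=0.17933703; θ=atan2(y, x)=79.5247° ≈ 79.5°
Leg 2: φ1=0.1145966, φ2=0.6764338, Δφ=0.5618372, Δλ=-0.2185781 rad; a=sin²(Δφ/2)+cosφ1·cosφ2·sin²(Δλ/2)=0.0860773570; c=2·atan2(√a, √(1-a))=0.595540744; dist=6371·c=3794.190 ≈ 3794.2 km; running total=14854.1 km
Leg 2 bearing: y=sinΔλ·cosφ2=-0.16909539, x=cosφ1·sinφ2-sinφ1·cosφ2·cosΔλ=0.53486347; θ=atan2(y, x)=-17.5442° <0 so +360° → 342.4558° ≈ 342.5°
Leg 3: φ1=0.6764338, φ2=-0.4578993, Δφ=-1.1343331, Δλ=0.6501858 rad; a=sin²(Δφ/2)+cosφ1·cosφ2·sin²(Δλ/2)=0.3599881775; c=2·atan2(√a, √(1-a))=1.286977587; dist=6371·c=8199.334 ≈ 8199.3 km; running total=23053.4 km
Leg 3 bearing: y=sinΔλ·cosφ2=0.54297462, x=cosφ1·sinφ2-sinφ1·cosφ2·cosΔλ=-0.79168512; θ=atan2(y, x)=145.5559° ≈ 145.6°
Leg 4: φ1=-0.4578993, φ2=0.6933425, Δφ=1.1512419, Δλ=-2.3228849 rad; a=sin²(Δφ/2)+cosφ1·cosφ2·sin²(Δλ/2)=0.8769162481; c=2·atan2(√a, √(1-a))=2.424671788; dist=6371·c=15447.584 ≈ 15447.6 km; running total=38501.0 km
Leg 4 bearing: y=sinΔλ·cosφ2=-0.56165604, x=cosφ1·sinφ2-sinφ1·cosφ2·cosΔλ=0.34099716; θ=atan2(y, x)=-58.7369° <0 so +360° → 301.2631° ≈ 301.3°

Leg 1: dist=11059.9 km, bearing=79.5°
Leg 2: dist=3794.2 km, bearing=342.5°
Leg 3: dist=8199.3 km, bearing=145.6°
Leg 4: dist=15447.6 km, bearing=301.3°
Total: 38501.0 km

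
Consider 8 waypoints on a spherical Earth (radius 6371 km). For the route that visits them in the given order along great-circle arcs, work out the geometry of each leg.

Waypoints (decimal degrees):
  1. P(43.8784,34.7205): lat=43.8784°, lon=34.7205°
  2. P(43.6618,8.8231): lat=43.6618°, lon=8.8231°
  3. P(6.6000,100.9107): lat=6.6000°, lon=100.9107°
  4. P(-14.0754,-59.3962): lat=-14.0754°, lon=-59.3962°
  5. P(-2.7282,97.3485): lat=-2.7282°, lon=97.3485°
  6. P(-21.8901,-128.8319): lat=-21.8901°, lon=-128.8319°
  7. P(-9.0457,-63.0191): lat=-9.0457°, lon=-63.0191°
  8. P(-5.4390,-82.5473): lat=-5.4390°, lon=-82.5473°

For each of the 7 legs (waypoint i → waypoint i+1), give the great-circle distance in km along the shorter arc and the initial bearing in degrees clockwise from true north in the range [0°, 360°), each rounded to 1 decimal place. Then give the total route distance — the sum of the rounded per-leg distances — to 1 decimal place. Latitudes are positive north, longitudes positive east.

Leg 1: φ1=0.7658226, φ2=0.7620422, Δφ=-0.0037804, Δλ=-0.4519949 rad; a=sin²(Δφ/2)+cosφ1·cosφ2·sin²(Δλ/2)=0.0261864863; c=2·atan2(√a, √(1-a))=0.325074212; dist=6371·c=2071.048 ≈ 2071.0 km; running total=2071.0 km
Leg 1 bearing: y=sinΔλ·cosφ2=-0.31596494, x=cosφ1·sinφ2-sinφ1·cosφ2·cosΔλ=0.04657438; θ=atan2(y, x)=-81.6148° <0 so +360° → 278.3852° ≈ 278.4°
Leg 2: φ1=0.7620422, φ2=0.1151917, Δφ=-0.6468504, Δλ=1.6072318 rad; a=sin²(Δφ/2)+cosφ1·cosφ2·sin²(Δλ/2)=0.4734126643; c=2·atan2(√a, √(1-a))=1.517596564; dist=6371·c=9668.608 ≈ 9668.6 km; running total=11739.6 km
Leg 2 bearing: y=sinΔλ·cosφ2=0.99271346, x=cosφ1·sinφ2-sinφ1·cosφ2·cosΔλ=0.10813154; θ=atan2(y, x)=83.7836° ≈ 83.8°
Leg 3: φ1=0.1151917, φ2=-0.2456621, Δφ=-0.3608538, Δλ=-2.7978832 rad; a=sin²(Δφ/2)+cosφ1·cosφ2·sin²(Δλ/2)=0.9675719830; c=2·atan2(√a, √(1-a))=2.779461550; dist=6371·c=17707.9495 ≈ 17707.9 km; running total=29447.5 km
Leg 3 bearing: y=sinΔλ·cosφ2=-0.32686451, x=cosφ1·sinφ2-sinφ1·cosφ2·cosΔλ=-0.13662121; θ=atan2(y, x)=-112.6837° <0 so +360° → 247.3163° ≈ 247.3°
Leg 4: φ1=-0.2456621, φ2=-0.0476161, Δφ=0.1980460, Δλ=2.7357111 rad; a=sin²(Δφ/2)+cosφ1·cosφ2·sin²(Δλ/2)=0.9392923073; c=2·atan2(√a, √(1-a))=2.643686780; dist=6371·c=16842.928 ≈ 16842.9 km; running total=46290.4 km
Leg 4 bearing: y=sinΔλ·cosφ2=0.39438133, x=cosφ1·sinφ2-sinφ1·cosφ2·cosΔλ=-0.26935560; θ=atan2(y, x)=124.3324° ≈ 124.3°
Leg 5: φ1=-0.0476161, φ2=-0.3820543, Δφ=-0.3344382, Δλ=-3.9475927 rad; a=sin²(Δφ/2)+cosφ1·cosφ2·sin²(Δλ/2)=0.8119975623; c=2·atan2(√a, √(1-a))=2.244641251; dist=6371·c=14300.609 ≈ 14300.6 km; running total=60591.0 km
Leg 5 bearing: y=sinΔλ·cosφ2=0.66950207, x=cosφ1·sinφ2-sinφ1·cosφ2·cosΔλ=-0.40298519; θ=atan2(y, x)=121.0445° ≈ 121.0°
Leg 6: φ1=-0.3820543, φ2=-0.1578772, Δφ=0.2241771, Δλ=1.1486500 rad; a=sin²(Δφ/2)+cosφ1·cosφ2·sin²(Δλ/2)=0.2829663265; c=2·atan2(√a, √(1-a))=1.121793577; dist=6371·c=7146.947 ≈ 7146.9 km; running total=67737.9 km
Leg 6 bearing: y=sinΔλ·cosφ2=0.90086672, x=cosφ1·sinφ2-sinφ1·cosφ2·cosΔλ=0.00496822; θ=atan2(y, x)=89.6840° ≈ 89.7°
Leg 7: φ1=-0.1578772, φ2=-0.0949285, Δφ=0.0629488, Δλ=-0.3408314 rad; a=sin²(Δφ/2)+cosφ1·cosφ2·sin²(Δλ/2)=0.0292661871; c=2·atan2(√a, √(1-a))=0.343838522; dist=6371·c=2190.595 ≈ 2190.6 km; running total=69928.5 km
Leg 7 bearing: y=sinΔλ·cosφ2=-0.33276578, x=cosφ1·sinφ2-sinφ1·cosφ2·cosΔλ=0.05390406; θ=atan2(y, x)=-80.7987° <0 so +360° → 279.2013° ≈ 279.2°

Leg 1: dist=2071.0 km, bearing=278.4°
Leg 2: dist=9668.6 km, bearing=83.8°
Leg 3: dist=17707.9 km, bearing=247.3°
Leg 4: dist=16842.9 km, bearing=124.3°
Leg 5: dist=14300.6 km, bearing=121.0°
Leg 6: dist=7146.9 km, bearing=89.7°
Leg 7: dist=2190.6 km, bearing=279.2°
Total: 69928.5 km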